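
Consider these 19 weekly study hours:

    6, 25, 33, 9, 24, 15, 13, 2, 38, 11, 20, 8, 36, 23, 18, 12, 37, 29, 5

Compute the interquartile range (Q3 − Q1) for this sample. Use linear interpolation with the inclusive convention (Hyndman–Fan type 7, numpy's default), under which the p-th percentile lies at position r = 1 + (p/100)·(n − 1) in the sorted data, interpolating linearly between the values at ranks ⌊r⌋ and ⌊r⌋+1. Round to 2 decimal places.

Sorted: 2, 5, 6, 8, 9, 11, 12, 13, 15, 18, 20, 23, 24, 25, 29, 33, 36, 37, 38.
n = 19.
P25: r = 5.5; ranks 5–6 are 9, 11; interpolating gives 10.
P75: r = 14.5; ranks 14–15 are 25, 29; interpolating gives 27.
Difference: 27 − 10 = 17.

17.00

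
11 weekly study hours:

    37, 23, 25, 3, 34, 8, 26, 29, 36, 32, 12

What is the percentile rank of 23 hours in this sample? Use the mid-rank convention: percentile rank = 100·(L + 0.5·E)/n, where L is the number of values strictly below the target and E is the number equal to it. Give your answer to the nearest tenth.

31.8

Sorted: 3, 8, 12, 23, 25, 26, 29, 32, 34, 36, 37.
Count below 23: L = 3; count equal: E = 1; n = 11.
Percentile rank = 100·(3 + 0.5·1)/11 = 100·3.5/11 = 31.82.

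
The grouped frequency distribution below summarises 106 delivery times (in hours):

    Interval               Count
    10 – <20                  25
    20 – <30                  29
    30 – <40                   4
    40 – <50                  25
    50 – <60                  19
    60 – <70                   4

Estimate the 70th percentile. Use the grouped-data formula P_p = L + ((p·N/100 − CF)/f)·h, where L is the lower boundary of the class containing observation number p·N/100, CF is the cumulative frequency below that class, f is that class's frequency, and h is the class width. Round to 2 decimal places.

46.48

N = 106; target position k = 70/100 · 106 = 74.2.
Cumulative frequencies: 25, 54, 58, 83, 102, 106.
Observation 74.2 falls in the class 40 – <50.
L = 40, CF = 58, f = 25, h = 10.
P70 = 40 + ((74.2 − 58)/25)·10 = 40 + 6.48 = 46.48.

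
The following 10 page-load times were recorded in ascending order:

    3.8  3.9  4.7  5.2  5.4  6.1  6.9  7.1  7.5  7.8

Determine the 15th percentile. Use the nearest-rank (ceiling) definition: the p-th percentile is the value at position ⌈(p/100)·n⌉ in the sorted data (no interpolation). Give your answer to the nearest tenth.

n = 10.
Position = ⌈15/100 · 10⌉ = ⌈1.5⌉ = 2.
The value at rank 2 is 3.9.

3.9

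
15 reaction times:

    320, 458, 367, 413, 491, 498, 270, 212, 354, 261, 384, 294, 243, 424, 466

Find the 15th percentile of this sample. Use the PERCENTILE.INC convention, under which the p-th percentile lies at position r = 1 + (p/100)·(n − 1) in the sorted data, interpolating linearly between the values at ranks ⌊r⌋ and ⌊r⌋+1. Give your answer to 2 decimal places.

261.90

Sorted: 212, 243, 261, 270, 294, 320, 354, 367, 384, 413, 424, 458, 466, 491, 498.
n = 15.
r = 1 + (15/100)·(15 − 1) = 1 + 2.1 = 3.1.
Rank 3 is 261 and rank 4 is 270.
Interpolate: 261 + 0.1·(270 − 261) = 261 + 0.1·9 = 261.9.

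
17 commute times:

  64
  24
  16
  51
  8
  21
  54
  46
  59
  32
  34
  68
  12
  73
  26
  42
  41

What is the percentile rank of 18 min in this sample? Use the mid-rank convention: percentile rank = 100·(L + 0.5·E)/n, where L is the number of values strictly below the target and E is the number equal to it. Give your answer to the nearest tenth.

Sorted: 8, 12, 16, 21, 24, 26, 32, 34, 41, 42, 46, 51, 54, 59, 64, 68, 73.
Count below 18: L = 3; count equal: E = 0; n = 17.
Percentile rank = 100·(3 + 0.5·0)/17 = 100·3/17 = 17.65.

17.6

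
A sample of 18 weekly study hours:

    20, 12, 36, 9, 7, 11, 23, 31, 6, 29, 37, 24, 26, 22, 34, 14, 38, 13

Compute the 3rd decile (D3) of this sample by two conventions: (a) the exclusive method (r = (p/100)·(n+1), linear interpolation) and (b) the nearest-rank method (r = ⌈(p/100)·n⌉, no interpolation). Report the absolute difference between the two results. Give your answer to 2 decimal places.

0.30

Sorted: 6, 7, 9, 11, 12, 13, 14, 20, 22, 23, 24, 26, 29, 31, 34, 36, 37, 38.
n = 18.
(a) r = 5.7; between ranks 5 (12) and 6 (13): 12.7.
(b) the nearest-rank method: rank 6 → 13.
|12.7 − 13| = 0.3.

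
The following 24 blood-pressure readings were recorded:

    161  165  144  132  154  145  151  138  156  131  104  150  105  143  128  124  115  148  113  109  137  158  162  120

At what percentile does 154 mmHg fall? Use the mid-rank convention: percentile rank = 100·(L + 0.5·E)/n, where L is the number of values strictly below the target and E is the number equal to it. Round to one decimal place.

77.1

Sorted: 104, 105, 109, 113, 115, 120, 124, 128, 131, 132, 137, 138, 143, 144, 145, 148, 150, 151, 154, 156, 158, 161, 162, 165.
Count below 154: L = 18; count equal: E = 1; n = 24.
Percentile rank = 100·(18 + 0.5·1)/24 = 100·18.5/24 = 77.08.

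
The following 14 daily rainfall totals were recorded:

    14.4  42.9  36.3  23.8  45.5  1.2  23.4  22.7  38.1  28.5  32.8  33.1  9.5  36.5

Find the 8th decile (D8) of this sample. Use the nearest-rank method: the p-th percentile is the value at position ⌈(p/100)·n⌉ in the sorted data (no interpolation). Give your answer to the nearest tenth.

38.1

Sorted: 1.2, 9.5, 14.4, 22.7, 23.4, 23.8, 28.5, 32.8, 33.1, 36.3, 36.5, 38.1, 42.9, 45.5.
n = 14.
Position = ⌈80/100 · 14⌉ = ⌈11.2⌉ = 12.
The value at rank 12 is 38.1.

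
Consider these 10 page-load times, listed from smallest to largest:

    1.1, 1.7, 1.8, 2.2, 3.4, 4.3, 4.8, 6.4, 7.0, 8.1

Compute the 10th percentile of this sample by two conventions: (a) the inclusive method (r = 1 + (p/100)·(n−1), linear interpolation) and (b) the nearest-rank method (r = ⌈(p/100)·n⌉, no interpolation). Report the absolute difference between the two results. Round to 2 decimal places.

n = 10.
(a) r = 1.9; between ranks 1 (1.1) and 2 (1.7): 1.64.
(b) the nearest-rank method: rank 1 → 1.1.
|1.64 − 1.1| = 0.54.

0.54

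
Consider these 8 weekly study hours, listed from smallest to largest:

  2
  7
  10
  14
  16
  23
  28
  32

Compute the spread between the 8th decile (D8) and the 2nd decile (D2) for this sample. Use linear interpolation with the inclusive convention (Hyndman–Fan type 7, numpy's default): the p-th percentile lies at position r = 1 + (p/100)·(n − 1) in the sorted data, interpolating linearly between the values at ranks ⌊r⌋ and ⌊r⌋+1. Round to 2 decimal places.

n = 8.
P20: r = 2.4; ranks 2–3 are 7, 10; interpolating gives 8.2.
P80: r = 6.6; ranks 6–7 are 23, 28; interpolating gives 26.
Difference: 26 − 8.2 = 17.8.

17.80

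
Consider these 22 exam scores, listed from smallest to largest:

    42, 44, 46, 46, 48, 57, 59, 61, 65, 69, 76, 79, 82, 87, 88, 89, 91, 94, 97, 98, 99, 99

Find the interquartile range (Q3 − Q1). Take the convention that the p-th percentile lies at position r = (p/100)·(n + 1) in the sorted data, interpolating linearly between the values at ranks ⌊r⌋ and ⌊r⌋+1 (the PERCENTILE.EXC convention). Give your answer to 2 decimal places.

37.00

n = 22.
P25: r = 5.75; ranks 5–6 are 48, 57; interpolating gives 54.75.
P75: r = 17.25; ranks 17–18 are 91, 94; interpolating gives 91.75.
Difference: 91.75 − 54.75 = 37.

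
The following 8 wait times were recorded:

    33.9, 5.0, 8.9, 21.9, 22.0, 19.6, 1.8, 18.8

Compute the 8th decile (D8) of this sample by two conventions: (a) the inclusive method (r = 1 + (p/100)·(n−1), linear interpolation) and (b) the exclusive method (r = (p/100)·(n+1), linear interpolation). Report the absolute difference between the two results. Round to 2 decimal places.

Sorted: 1.8, 5.0, 8.9, 18.8, 19.6, 21.9, 22.0, 33.9.
n = 8.
(a) r = 6.6; between ranks 6 (21.9) and 7 (22.0): 21.96.
(b) r = 7.2; between ranks 7 (22.0) and 8 (33.9): 24.38.
|21.96 − 24.38| = 2.42.

2.42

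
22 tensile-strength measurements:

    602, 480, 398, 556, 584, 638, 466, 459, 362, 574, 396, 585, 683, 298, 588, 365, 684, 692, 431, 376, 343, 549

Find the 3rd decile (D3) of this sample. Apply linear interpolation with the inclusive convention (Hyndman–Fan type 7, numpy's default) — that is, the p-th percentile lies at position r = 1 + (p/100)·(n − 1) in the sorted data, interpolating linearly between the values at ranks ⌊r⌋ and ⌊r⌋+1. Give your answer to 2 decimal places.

407.90

Sorted: 298, 343, 362, 365, 376, 396, 398, 431, 459, 466, 480, 549, 556, 574, 584, 585, 588, 602, 638, 683, 684, 692.
n = 22.
r = 1 + (30/100)·(22 − 1) = 1 + 6.3 = 7.3.
Rank 7 is 398 and rank 8 is 431.
Interpolate: 398 + 0.3·(431 − 398) = 398 + 0.3·33 = 407.9.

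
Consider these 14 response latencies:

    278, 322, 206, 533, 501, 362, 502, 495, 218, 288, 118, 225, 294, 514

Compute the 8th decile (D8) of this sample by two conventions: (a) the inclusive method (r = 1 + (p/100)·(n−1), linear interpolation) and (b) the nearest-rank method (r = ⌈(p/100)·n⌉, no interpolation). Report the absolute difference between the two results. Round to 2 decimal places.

Sorted: 118, 206, 218, 225, 278, 288, 294, 322, 362, 495, 501, 502, 514, 533.
n = 14.
(a) r = 11.4; between ranks 11 (501) and 12 (502): 501.4.
(b) the nearest-rank method: rank 12 → 502.
|501.4 − 502| = 0.6.

0.60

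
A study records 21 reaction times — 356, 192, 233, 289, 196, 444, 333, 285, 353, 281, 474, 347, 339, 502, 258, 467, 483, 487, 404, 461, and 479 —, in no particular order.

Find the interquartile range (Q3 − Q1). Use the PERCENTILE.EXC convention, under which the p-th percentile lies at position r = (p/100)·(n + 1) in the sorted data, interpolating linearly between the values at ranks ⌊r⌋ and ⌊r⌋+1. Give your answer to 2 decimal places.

Sorted: 192, 196, 233, 258, 281, 285, 289, 333, 339, 347, 353, 356, 404, 444, 461, 467, 474, 479, 483, 487, 502.
n = 21.
P25: r = 5.5; ranks 5–6 are 281, 285; interpolating gives 283.
P75: r = 16.5; ranks 16–17 are 467, 474; interpolating gives 470.5.
Difference: 470.5 − 283 = 187.5.

187.50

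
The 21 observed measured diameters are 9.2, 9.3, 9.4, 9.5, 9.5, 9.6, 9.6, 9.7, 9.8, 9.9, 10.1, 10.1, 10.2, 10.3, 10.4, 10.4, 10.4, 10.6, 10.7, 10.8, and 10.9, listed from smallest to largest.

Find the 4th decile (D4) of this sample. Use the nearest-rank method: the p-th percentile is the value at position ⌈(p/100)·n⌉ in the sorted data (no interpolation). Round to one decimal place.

n = 21.
Position = ⌈40/100 · 21⌉ = ⌈8.4⌉ = 9.
The value at rank 9 is 9.8.

9.8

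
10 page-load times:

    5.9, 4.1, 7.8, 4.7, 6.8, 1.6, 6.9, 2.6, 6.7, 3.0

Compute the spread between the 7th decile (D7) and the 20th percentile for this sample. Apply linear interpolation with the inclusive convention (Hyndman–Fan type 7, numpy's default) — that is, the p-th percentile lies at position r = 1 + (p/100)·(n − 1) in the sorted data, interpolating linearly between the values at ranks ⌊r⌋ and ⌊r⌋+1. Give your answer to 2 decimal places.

Sorted: 1.6, 2.6, 3.0, 4.1, 4.7, 5.9, 6.7, 6.8, 6.9, 7.8.
n = 10.
P20: r = 2.8; ranks 2–3 are 2.6, 3.0; interpolating gives 2.92.
P70: r = 7.3; ranks 7–8 are 6.7, 6.8; interpolating gives 6.73.
Difference: 6.73 − 2.92 = 3.81.

3.81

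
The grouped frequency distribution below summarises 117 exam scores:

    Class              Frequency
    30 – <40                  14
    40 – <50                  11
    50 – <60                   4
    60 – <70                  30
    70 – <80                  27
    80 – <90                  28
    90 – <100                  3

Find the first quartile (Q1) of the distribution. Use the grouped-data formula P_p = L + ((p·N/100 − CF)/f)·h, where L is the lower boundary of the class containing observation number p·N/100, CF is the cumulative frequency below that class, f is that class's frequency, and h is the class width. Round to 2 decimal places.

60.08

N = 117; target position k = 25/100 · 117 = 29.25.
Cumulative frequencies: 14, 25, 29, 59, 86, 114, 117.
Observation 29.25 falls in the class 60 – <70.
L = 60, CF = 29, f = 30, h = 10.
P25 = 60 + ((29.25 − 29)/30)·10 = 60 + 0.0833333 = 60.0833.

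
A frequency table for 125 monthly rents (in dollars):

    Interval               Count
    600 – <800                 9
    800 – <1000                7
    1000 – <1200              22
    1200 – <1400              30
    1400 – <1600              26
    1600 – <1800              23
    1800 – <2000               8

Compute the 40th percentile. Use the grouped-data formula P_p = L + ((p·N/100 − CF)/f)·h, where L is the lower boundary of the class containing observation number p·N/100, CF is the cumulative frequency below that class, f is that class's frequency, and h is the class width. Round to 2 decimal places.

N = 125; target position k = 40/100 · 125 = 50.
Cumulative frequencies: 9, 16, 38, 68, 94, 117, 125.
Observation 50 falls in the class 1200 – <1400.
L = 1200, CF = 38, f = 30, h = 200.
P40 = 1200 + ((50 − 38)/30)·200 = 1200 + 80 = 1280.

1280.00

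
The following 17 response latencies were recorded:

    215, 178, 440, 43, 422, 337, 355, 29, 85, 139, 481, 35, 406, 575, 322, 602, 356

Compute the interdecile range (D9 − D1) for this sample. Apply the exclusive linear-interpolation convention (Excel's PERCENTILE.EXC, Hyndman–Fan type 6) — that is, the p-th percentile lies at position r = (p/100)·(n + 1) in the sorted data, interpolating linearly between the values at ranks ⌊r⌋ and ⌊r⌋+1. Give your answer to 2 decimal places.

Sorted: 29, 35, 43, 85, 139, 178, 215, 322, 337, 355, 356, 406, 422, 440, 481, 575, 602.
n = 17.
P10: r = 1.8; ranks 1–2 are 29, 35; interpolating gives 33.8.
P90: r = 16.2; ranks 16–17 are 575, 602; interpolating gives 580.4.
Difference: 580.4 − 33.8 = 546.6.

546.60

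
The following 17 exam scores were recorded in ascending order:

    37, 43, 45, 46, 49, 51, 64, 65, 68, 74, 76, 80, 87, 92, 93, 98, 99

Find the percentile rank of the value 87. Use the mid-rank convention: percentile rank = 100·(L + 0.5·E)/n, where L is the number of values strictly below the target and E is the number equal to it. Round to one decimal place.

Count below 87: L = 12; count equal: E = 1; n = 17.
Percentile rank = 100·(12 + 0.5·1)/17 = 100·12.5/17 = 73.53.

73.5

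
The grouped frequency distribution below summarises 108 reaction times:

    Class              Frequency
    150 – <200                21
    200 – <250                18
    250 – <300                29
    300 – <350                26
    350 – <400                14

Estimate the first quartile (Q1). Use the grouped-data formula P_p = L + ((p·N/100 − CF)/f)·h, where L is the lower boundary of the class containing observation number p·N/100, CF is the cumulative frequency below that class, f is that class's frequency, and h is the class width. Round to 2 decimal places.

N = 108; target position k = 25/100 · 108 = 27.
Cumulative frequencies: 21, 39, 68, 94, 108.
Observation 27 falls in the class 200 – <250.
L = 200, CF = 21, f = 18, h = 50.
P25 = 200 + ((27 − 21)/18)·50 = 200 + 16.6667 = 216.667.

216.67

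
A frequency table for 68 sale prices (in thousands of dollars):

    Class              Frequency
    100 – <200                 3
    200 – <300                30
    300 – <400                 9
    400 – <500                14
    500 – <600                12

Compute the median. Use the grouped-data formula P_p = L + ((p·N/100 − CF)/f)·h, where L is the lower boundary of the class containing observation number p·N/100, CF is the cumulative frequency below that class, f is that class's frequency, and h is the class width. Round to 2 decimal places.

N = 68; target position k = 50/100 · 68 = 34.
Cumulative frequencies: 3, 33, 42, 56, 68.
Observation 34 falls in the class 300 – <400.
L = 300, CF = 33, f = 9, h = 100.
P50 = 300 + ((34 − 33)/9)·100 = 300 + 11.1111 = 311.111.

311.11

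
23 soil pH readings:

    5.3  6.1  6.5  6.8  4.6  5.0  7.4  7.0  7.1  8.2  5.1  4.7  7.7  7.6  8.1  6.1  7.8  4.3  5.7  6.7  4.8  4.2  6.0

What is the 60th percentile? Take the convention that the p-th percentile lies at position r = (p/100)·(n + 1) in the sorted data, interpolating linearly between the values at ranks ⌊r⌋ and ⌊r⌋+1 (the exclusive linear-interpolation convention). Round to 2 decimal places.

Sorted: 4.2, 4.3, 4.6, 4.7, 4.8, 5.0, 5.1, 5.3, 5.7, 6.0, 6.1, 6.1, 6.5, 6.7, 6.8, 7.0, 7.1, 7.4, 7.6, 7.7, 7.8, 8.1, 8.2.
n = 23.
r = (60/100)·(23 + 1) = 14.4.
Rank 14 is 6.7 and rank 15 is 6.8.
Interpolate: 6.7 + 0.4·(6.8 − 6.7) = 6.7 + 0.4·0.1 = 6.74.

6.74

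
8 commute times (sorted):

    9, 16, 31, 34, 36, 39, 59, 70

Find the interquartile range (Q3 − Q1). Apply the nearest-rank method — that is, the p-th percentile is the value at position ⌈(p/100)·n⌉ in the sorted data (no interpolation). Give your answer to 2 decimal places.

n = 8.
P25: rank ⌈25/100·8⌉ = 2 → 16.
P75: rank ⌈75/100·8⌉ = 6 → 39.
Difference: 39 − 16 = 23.

23.00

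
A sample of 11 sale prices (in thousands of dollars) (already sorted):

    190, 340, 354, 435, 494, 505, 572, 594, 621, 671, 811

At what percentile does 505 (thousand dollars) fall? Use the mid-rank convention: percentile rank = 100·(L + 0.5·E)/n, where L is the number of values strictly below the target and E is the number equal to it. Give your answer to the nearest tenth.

50.0

Count below 505: L = 5; count equal: E = 1; n = 11.
Percentile rank = 100·(5 + 0.5·1)/11 = 100·5.5/11 = 50.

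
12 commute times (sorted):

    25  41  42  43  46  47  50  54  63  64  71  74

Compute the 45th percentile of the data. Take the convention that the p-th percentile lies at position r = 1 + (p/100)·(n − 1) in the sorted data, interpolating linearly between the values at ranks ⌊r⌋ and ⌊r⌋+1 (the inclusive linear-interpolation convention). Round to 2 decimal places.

n = 12.
r = 1 + (45/100)·(12 − 1) = 1 + 4.95 = 5.95.
Rank 5 is 46 and rank 6 is 47.
Interpolate: 46 + 0.95·(47 − 46) = 46 + 0.95·1 = 46.95.

46.95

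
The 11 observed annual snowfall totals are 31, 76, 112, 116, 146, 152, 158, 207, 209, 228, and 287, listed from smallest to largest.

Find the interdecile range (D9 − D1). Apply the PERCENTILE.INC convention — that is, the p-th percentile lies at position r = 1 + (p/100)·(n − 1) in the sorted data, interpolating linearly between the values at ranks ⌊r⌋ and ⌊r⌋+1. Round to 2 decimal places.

152.00

n = 11.
P10: r = 2 (integer) → 76.
P90: r = 10 (integer) → 228.
Difference: 228 − 76 = 152.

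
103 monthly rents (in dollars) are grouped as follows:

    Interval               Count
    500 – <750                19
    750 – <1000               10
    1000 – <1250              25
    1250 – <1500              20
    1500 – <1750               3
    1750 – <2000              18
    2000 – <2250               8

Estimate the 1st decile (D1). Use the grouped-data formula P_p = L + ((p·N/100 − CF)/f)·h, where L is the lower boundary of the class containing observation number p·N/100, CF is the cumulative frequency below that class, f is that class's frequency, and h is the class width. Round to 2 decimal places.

N = 103; target position k = 10/100 · 103 = 10.3.
Cumulative frequencies: 19, 29, 54, 74, 77, 95, 103.
Observation 10.3 falls in the class 500 – <750.
L = 500, CF = 0, f = 19, h = 250.
P10 = 500 + ((10.3 − 0)/19)·250 = 500 + 135.526 = 635.526.

635.53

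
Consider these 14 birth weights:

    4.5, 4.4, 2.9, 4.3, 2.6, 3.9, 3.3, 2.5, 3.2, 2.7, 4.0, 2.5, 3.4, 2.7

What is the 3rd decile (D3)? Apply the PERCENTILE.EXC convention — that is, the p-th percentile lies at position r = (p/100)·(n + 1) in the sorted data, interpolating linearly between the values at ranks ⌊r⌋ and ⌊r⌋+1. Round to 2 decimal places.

2.70

Sorted: 2.5, 2.5, 2.6, 2.7, 2.7, 2.9, 3.2, 3.3, 3.4, 3.9, 4.0, 4.3, 4.4, 4.5.
n = 14.
r = (30/100)·(14 + 1) = 4.5.
Rank 4 is 2.7 and rank 5 is 2.7.
Interpolate: 2.7 + 0.5·(2.7 − 2.7) = 2.7 + 0.5·0 = 2.7.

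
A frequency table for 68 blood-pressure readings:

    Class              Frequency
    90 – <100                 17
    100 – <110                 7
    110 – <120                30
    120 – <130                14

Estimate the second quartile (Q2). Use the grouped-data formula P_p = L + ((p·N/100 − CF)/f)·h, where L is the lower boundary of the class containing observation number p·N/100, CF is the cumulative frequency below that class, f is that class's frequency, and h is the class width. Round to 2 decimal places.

N = 68; target position k = 50/100 · 68 = 34.
Cumulative frequencies: 17, 24, 54, 68.
Observation 34 falls in the class 110 – <120.
L = 110, CF = 24, f = 30, h = 10.
P50 = 110 + ((34 − 24)/30)·10 = 110 + 3.33333 = 113.333.

113.33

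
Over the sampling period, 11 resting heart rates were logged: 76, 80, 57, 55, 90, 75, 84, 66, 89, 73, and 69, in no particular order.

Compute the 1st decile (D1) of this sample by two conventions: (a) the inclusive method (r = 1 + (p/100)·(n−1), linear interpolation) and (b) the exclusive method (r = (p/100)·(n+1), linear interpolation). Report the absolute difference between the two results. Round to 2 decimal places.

Sorted: 55, 57, 66, 69, 73, 75, 76, 80, 84, 89, 90.
n = 11.
(a) r = 2 → value at rank 2 = 57.
(b) r = 1.2; between ranks 1 (55) and 2 (57): 55.4.
|57 − 55.4| = 1.6.

1.60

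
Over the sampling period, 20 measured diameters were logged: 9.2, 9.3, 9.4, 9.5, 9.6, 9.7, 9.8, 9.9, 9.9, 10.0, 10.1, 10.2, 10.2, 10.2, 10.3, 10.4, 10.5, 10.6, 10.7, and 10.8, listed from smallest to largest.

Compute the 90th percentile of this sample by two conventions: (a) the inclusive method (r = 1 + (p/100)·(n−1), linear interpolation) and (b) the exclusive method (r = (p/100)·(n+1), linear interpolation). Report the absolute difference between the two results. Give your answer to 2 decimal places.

n = 20.
(a) r = 18.1; between ranks 18 (10.6) and 19 (10.7): 10.61.
(b) r = 18.9; between ranks 18 (10.6) and 19 (10.7): 10.69.
|10.61 − 10.69| = 0.08.

0.08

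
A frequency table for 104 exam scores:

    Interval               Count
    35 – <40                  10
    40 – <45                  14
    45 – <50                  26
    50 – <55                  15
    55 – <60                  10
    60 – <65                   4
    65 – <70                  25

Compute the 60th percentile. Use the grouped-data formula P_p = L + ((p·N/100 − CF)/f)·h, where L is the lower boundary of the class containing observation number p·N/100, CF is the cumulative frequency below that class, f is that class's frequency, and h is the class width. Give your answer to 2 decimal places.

N = 104; target position k = 60/100 · 104 = 62.4.
Cumulative frequencies: 10, 24, 50, 65, 75, 79, 104.
Observation 62.4 falls in the class 50 – <55.
L = 50, CF = 50, f = 15, h = 5.
P60 = 50 + ((62.4 − 50)/15)·5 = 50 + 4.13333 = 54.1333.

54.13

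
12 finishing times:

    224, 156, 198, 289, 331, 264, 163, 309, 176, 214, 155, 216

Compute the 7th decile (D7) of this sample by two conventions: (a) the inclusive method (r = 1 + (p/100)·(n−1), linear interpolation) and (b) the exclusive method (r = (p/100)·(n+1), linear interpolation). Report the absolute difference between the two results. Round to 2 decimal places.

Sorted: 155, 156, 163, 176, 198, 214, 216, 224, 264, 289, 309, 331.
n = 12.
(a) r = 8.7; between ranks 8 (224) and 9 (264): 252.
(b) r = 9.1; between ranks 9 (264) and 10 (289): 266.5.
|252 − 266.5| = 14.5.

14.50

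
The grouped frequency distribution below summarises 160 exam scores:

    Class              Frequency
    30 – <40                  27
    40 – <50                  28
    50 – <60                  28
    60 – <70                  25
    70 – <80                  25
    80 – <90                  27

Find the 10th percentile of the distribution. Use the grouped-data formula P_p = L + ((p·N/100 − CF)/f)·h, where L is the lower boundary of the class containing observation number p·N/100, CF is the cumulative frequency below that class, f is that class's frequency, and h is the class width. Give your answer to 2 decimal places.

35.93

N = 160; target position k = 10/100 · 160 = 16.
Cumulative frequencies: 27, 55, 83, 108, 133, 160.
Observation 16 falls in the class 30 – <40.
L = 30, CF = 0, f = 27, h = 10.
P10 = 30 + ((16 − 0)/27)·10 = 30 + 5.92593 = 35.9259.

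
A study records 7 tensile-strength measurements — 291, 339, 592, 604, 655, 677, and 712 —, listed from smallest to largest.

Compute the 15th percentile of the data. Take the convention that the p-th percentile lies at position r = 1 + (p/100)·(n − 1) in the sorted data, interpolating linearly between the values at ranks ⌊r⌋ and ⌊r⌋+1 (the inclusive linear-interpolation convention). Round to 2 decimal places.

n = 7.
r = 1 + (15/100)·(7 − 1) = 1 + 0.9 = 1.9.
Rank 1 is 291 and rank 2 is 339.
Interpolate: 291 + 0.9·(339 − 291) = 291 + 0.9·48 = 334.2.

334.20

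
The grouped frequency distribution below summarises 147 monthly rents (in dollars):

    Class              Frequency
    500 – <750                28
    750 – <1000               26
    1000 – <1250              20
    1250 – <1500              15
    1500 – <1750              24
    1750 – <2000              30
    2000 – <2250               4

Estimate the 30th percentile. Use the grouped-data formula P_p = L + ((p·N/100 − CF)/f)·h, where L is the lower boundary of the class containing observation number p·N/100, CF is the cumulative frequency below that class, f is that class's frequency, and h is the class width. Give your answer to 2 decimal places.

904.81

N = 147; target position k = 30/100 · 147 = 44.1.
Cumulative frequencies: 28, 54, 74, 89, 113, 143, 147.
Observation 44.1 falls in the class 750 – <1000.
L = 750, CF = 28, f = 26, h = 250.
P30 = 750 + ((44.1 − 28)/26)·250 = 750 + 154.808 = 904.808.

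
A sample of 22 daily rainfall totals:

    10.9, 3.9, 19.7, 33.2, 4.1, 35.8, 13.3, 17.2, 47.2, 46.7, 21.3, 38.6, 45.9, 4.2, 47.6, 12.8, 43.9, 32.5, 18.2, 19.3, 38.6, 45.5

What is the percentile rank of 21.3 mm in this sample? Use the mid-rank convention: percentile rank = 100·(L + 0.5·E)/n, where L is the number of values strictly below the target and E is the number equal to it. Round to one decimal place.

Sorted: 3.9, 4.1, 4.2, 10.9, 12.8, 13.3, 17.2, 18.2, 19.3, 19.7, 21.3, 32.5, 33.2, 35.8, 38.6, 38.6, 43.9, 45.5, 45.9, 46.7, 47.2, 47.6.
Count below 21.3: L = 10; count equal: E = 1; n = 22.
Percentile rank = 100·(10 + 0.5·1)/22 = 100·10.5/22 = 47.73.

47.7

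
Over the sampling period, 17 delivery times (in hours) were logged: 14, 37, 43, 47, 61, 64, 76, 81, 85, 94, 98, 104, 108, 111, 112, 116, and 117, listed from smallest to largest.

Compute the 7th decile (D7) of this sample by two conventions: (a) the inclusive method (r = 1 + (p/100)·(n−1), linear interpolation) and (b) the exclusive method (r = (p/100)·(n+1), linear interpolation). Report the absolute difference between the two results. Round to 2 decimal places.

1.60

n = 17.
(a) r = 12.2; between ranks 12 (104) and 13 (108): 104.8.
(b) r = 12.6; between ranks 12 (104) and 13 (108): 106.4.
|104.8 − 106.4| = 1.6.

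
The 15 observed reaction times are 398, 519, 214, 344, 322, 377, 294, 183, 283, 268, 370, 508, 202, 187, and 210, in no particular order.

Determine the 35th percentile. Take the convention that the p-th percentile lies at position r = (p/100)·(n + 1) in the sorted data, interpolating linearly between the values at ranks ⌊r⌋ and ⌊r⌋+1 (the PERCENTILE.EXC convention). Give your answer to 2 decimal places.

246.40

Sorted: 183, 187, 202, 210, 214, 268, 283, 294, 322, 344, 370, 377, 398, 508, 519.
n = 15.
r = (35/100)·(15 + 1) = 5.6.
Rank 5 is 214 and rank 6 is 268.
Interpolate: 214 + 0.6·(268 − 214) = 214 + 0.6·54 = 246.4.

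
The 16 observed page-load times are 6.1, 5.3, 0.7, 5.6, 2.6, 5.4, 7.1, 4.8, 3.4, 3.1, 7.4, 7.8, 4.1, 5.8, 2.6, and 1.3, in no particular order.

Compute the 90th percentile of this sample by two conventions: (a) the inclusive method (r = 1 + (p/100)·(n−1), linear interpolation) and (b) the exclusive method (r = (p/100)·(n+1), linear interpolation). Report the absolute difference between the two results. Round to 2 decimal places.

Sorted: 0.7, 1.3, 2.6, 2.6, 3.1, 3.4, 4.1, 4.8, 5.3, 5.4, 5.6, 5.8, 6.1, 7.1, 7.4, 7.8.
n = 16.
(a) r = 14.5; between ranks 14 (7.1) and 15 (7.4): 7.25.
(b) r = 15.3; between ranks 15 (7.4) and 16 (7.8): 7.52.
|7.25 − 7.52| = 0.27.

0.27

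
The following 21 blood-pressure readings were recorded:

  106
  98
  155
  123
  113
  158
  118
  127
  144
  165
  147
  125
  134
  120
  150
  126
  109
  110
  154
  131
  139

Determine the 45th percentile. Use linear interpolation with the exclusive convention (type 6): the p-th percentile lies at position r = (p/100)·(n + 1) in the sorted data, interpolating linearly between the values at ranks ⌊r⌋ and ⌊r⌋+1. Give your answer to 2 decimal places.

125.90

Sorted: 98, 106, 109, 110, 113, 118, 120, 123, 125, 126, 127, 131, 134, 139, 144, 147, 150, 154, 155, 158, 165.
n = 21.
r = (45/100)·(21 + 1) = 9.9.
Rank 9 is 125 and rank 10 is 126.
Interpolate: 125 + 0.9·(126 − 125) = 125 + 0.9·1 = 125.9.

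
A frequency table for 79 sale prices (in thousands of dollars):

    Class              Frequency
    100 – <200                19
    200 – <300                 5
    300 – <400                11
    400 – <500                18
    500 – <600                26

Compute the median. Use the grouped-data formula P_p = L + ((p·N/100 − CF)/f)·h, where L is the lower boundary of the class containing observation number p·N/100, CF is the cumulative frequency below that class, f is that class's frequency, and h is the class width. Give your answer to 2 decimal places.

425.00

N = 79; target position k = 50/100 · 79 = 39.5.
Cumulative frequencies: 19, 24, 35, 53, 79.
Observation 39.5 falls in the class 400 – <500.
L = 400, CF = 35, f = 18, h = 100.
P50 = 400 + ((39.5 − 35)/18)·100 = 400 + 25 = 425.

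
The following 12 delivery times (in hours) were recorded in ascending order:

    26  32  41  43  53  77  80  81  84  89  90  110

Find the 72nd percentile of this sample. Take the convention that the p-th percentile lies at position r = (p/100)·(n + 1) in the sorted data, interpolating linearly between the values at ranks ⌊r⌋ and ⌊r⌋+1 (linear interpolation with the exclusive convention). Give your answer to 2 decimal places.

85.80

n = 12.
r = (72/100)·(12 + 1) = 9.36.
Rank 9 is 84 and rank 10 is 89.
Interpolate: 84 + 0.36·(89 − 84) = 84 + 0.36·5 = 85.8.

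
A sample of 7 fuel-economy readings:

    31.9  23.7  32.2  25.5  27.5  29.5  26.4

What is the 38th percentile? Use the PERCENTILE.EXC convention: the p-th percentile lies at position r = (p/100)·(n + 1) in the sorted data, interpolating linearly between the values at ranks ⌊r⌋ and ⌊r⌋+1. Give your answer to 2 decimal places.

Sorted: 23.7, 25.5, 26.4, 27.5, 29.5, 31.9, 32.2.
n = 7.
r = (38/100)·(7 + 1) = 3.04.
Rank 3 is 26.4 and rank 4 is 27.5.
Interpolate: 26.4 + 0.04·(27.5 − 26.4) = 26.4 + 0.04·1.1 = 26.444.

26.44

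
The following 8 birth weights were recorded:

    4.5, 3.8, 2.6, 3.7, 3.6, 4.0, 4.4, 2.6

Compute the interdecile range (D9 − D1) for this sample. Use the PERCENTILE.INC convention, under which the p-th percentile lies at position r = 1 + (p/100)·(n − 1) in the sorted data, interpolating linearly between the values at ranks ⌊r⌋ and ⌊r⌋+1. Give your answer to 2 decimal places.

1.83

Sorted: 2.6, 2.6, 3.6, 3.7, 3.8, 4.0, 4.4, 4.5.
n = 8.
P10: r = 1.7; ranks 1–2 are 2.6, 2.6; interpolating gives 2.6.
P90: r = 7.3; ranks 7–8 are 4.4, 4.5; interpolating gives 4.43.
Difference: 4.43 − 2.6 = 1.83.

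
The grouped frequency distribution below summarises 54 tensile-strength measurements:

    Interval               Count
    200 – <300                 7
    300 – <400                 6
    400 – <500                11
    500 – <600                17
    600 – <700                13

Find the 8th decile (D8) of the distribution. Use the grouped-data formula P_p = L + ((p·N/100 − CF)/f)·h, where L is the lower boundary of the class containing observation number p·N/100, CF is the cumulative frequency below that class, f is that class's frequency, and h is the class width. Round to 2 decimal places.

N = 54; target position k = 80/100 · 54 = 43.2.
Cumulative frequencies: 7, 13, 24, 41, 54.
Observation 43.2 falls in the class 600 – <700.
L = 600, CF = 41, f = 13, h = 100.
P80 = 600 + ((43.2 − 41)/13)·100 = 600 + 16.9231 = 616.923.

616.92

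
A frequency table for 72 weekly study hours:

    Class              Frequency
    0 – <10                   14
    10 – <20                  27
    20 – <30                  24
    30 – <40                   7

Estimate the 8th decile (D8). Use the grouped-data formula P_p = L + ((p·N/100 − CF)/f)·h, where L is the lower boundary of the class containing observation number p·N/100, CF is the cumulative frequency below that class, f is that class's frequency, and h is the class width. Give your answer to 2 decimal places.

26.92

N = 72; target position k = 80/100 · 72 = 57.6.
Cumulative frequencies: 14, 41, 65, 72.
Observation 57.6 falls in the class 20 – <30.
L = 20, CF = 41, f = 24, h = 10.
P80 = 20 + ((57.6 − 41)/24)·10 = 20 + 6.91667 = 26.9167.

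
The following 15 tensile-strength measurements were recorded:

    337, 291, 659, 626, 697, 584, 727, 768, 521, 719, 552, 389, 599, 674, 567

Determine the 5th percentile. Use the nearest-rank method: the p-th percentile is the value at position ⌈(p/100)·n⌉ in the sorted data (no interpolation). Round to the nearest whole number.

Sorted: 291, 337, 389, 521, 552, 567, 584, 599, 626, 659, 674, 697, 719, 727, 768.
n = 15.
Position = ⌈5/100 · 15⌉ = ⌈0.75⌉ = 1.
The value at rank 1 is 291.

291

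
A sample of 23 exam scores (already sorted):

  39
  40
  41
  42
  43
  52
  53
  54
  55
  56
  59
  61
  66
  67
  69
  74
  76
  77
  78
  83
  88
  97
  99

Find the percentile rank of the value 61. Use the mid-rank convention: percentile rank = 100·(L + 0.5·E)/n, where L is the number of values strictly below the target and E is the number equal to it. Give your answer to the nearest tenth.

Count below 61: L = 11; count equal: E = 1; n = 23.
Percentile rank = 100·(11 + 0.5·1)/23 = 100·11.5/23 = 50.

50.0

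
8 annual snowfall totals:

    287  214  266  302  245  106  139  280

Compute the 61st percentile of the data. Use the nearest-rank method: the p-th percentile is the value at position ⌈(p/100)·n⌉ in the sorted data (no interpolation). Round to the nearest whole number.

266

Sorted: 106, 139, 214, 245, 266, 280, 287, 302.
n = 8.
Position = ⌈61/100 · 8⌉ = ⌈4.88⌉ = 5.
The value at rank 5 is 266.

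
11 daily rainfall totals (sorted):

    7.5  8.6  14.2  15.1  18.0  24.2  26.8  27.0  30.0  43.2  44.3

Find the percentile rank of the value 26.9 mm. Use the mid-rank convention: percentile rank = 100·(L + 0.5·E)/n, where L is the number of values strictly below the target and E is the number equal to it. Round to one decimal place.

63.6

Count below 26.9: L = 7; count equal: E = 0; n = 11.
Percentile rank = 100·(7 + 0.5·0)/11 = 100·7/11 = 63.64.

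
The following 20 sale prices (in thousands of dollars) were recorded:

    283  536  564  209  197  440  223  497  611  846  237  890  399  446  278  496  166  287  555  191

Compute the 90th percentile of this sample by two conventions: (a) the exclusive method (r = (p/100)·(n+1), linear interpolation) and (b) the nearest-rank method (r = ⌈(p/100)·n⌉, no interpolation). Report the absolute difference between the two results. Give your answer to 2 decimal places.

Sorted: 166, 191, 197, 209, 223, 237, 278, 283, 287, 399, 440, 446, 496, 497, 536, 555, 564, 611, 846, 890.
n = 20.
(a) r = 18.9; between ranks 18 (611) and 19 (846): 822.5.
(b) the nearest-rank method: rank 18 → 611.
|822.5 − 611| = 211.5.

211.50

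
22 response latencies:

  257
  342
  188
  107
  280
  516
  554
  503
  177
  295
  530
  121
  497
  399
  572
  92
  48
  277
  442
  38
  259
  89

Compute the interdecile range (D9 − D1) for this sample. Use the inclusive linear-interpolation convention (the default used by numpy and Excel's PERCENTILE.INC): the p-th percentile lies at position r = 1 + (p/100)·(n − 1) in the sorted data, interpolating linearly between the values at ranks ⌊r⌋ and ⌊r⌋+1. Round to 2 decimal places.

439.30

Sorted: 38, 48, 89, 92, 107, 121, 177, 188, 257, 259, 277, 280, 295, 342, 399, 442, 497, 503, 516, 530, 554, 572.
n = 22.
P10: r = 3.1; ranks 3–4 are 89, 92; interpolating gives 89.3.
P90: r = 19.9; ranks 19–20 are 516, 530; interpolating gives 528.6.
Difference: 528.6 − 89.3 = 439.3.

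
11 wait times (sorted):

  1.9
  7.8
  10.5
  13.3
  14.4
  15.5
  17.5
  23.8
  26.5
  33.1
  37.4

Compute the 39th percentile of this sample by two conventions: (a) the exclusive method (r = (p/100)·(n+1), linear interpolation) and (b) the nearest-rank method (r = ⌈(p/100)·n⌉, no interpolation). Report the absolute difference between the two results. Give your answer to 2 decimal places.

n = 11.
(a) r = 4.68; between ranks 4 (13.3) and 5 (14.4): 14.048.
(b) the nearest-rank method: rank 5 → 14.4.
|14.048 − 14.4| = 0.352.

0.35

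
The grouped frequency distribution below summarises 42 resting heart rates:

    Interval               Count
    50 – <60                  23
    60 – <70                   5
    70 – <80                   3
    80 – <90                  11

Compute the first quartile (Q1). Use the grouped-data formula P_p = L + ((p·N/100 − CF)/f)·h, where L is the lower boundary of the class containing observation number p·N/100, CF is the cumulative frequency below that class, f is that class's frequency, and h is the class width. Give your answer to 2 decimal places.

N = 42; target position k = 25/100 · 42 = 10.5.
Cumulative frequencies: 23, 28, 31, 42.
Observation 10.5 falls in the class 50 – <60.
L = 50, CF = 0, f = 23, h = 10.
P25 = 50 + ((10.5 − 0)/23)·10 = 50 + 4.56522 = 54.5652.

54.57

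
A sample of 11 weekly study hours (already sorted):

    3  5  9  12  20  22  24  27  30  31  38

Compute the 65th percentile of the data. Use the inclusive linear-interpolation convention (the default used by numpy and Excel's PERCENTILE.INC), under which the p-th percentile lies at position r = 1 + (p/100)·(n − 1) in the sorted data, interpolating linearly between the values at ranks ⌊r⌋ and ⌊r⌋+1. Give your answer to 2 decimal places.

n = 11.
r = 1 + (65/100)·(11 − 1) = 1 + 6.5 = 7.5.
Rank 7 is 24 and rank 8 is 27.
Interpolate: 24 + 0.5·(27 − 24) = 24 + 0.5·3 = 25.5.

25.50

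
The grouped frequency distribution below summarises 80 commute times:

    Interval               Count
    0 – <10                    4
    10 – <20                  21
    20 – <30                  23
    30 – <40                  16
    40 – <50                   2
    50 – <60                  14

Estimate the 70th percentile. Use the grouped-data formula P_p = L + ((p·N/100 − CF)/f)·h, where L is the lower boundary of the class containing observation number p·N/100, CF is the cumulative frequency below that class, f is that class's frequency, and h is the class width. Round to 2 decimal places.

35.00

N = 80; target position k = 70/100 · 80 = 56.
Cumulative frequencies: 4, 25, 48, 64, 66, 80.
Observation 56 falls in the class 30 – <40.
L = 30, CF = 48, f = 16, h = 10.
P70 = 30 + ((56 − 48)/16)·10 = 30 + 5 = 35.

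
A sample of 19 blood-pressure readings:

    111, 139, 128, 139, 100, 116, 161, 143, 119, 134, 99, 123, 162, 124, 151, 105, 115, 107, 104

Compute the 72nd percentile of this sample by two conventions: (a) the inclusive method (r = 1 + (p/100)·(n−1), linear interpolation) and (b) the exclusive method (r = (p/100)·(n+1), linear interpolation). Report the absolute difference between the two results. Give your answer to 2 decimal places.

Sorted: 99, 100, 104, 105, 107, 111, 115, 116, 119, 123, 124, 128, 134, 139, 139, 143, 151, 161, 162.
n = 19.
(a) r = 13.96; between ranks 13 (134) and 14 (139): 138.8.
(b) r = 14.4; between ranks 14 (139) and 15 (139): 139.
|138.8 − 139| = 0.2.

0.20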